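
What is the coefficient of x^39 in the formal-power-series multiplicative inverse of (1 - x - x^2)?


Let the inverse be f(x) = sum_{k>=0} a_k x^k. From f(x) * (1 - x - x^2) = 1 and matching coefficients:
 x^0: a_0 = 1.
 x^1: a_1 - a_0 = 0, so a_1 = 1.
 x^k (k >= 2): a_k - a_{k-1} - a_{k-2} = 0, i.e. a_k = a_{k-1} + a_{k-2}.
This is the Fibonacci-type recurrence shifted so that a_0 = a_1 = 1.
Iterating: a_0=1, a_1=1, a_2=2, a_3=3, a_4=5, a_5=8, a_6=13, a_7=21, a_8=34, a_9=55, ...
a_39 = 102334155.

102334155


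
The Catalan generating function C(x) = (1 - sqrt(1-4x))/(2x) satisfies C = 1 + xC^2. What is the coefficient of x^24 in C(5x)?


Substituting x -> 5x scales the n-th coefficient by 5^n, so [x^24] C(5x) = 5^24 * C_24.
C_24 = C(2*24, 24)/(25) = 32247603683100/25 = 1289904147324.
So 5^24 * 1289904147324 = 59604644775390625 * 1289904147324 = 76884278495550155639648437500.

76884278495550155639648437500


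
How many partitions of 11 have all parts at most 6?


Using the generating function (1-x)^(-1)(1-x^2)^(-1)...(1-x^6)^(-1),
the coefficient of x^11 counts these restricted partitions.
Result = 44

44


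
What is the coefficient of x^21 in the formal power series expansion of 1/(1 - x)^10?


The negative binomial / multiset identity is
1/(1 - x)^r = sum_{k>=0} C(k + r - 1, r - 1) x^k.
Here r = 10 and k = 21, so the coefficient is
C(21 + 9, 9) = C(30, 9)
= 14307150

14307150


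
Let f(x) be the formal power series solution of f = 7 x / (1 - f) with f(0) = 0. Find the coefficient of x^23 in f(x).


Apply Lagrange inversion: f = 7 x * phi(f) with phi(t) = 1/(1 - t), so
[x^n] f = 7^n * (1/n) [t^(n-1)] phi(t)^n = 7^n * (1/n) [t^(n-1)] (1 - t)^(-n) = 7^n * (1/n) C(2n - 2, n - 1) = 7^n * C_{n-1}.
For n = 23: C_22 = C(44, 22) / 23 = 2104098963720/23 = 91482563640.
With the 7^23 = 27368747340080916343 factor, the coefficient is 27368747340080916343 * 91482563640 = 2503763170286033152098013568520.

2503763170286033152098013568520


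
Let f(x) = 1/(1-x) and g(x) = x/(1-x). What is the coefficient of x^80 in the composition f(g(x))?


First simplify the composition: f(g(x)) = 1/(1 - x/(1-x)) = (1-x)/((1-x) - x) = (1-x)/(1-2x).
Now extract the coefficient. Write (1-x)/(1-2x) = 1/(1-2x) - x/(1-2x).
The coefficient of x^n in 1/(1-2x) is 2^n, and in x/(1-2x) is 2^(n-1) (for n >= 1).
So the coefficient of x^80 is 2^80 - 2^79 = 1208925819614629174706176 - 604462909807314587353088 = 604462909807314587353088.

604462909807314587353088


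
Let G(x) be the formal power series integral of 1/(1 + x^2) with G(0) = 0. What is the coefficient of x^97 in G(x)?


1/(1 + x^2) = sum_{j>=0} (-1)^j x^(2j). Integrating termwise with G(0) = 0:
G(x) = sum_{j>=0} (-1)^j x^(2j+1) / (2j+1) = arctan(x).
Only odd powers are nonzero. For x^97 write 97 = 2*48 + 1, giving
(-1)^48 / 97 = 1/97 = 1/97.

1/97


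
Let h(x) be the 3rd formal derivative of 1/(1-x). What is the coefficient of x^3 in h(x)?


Differentiating 3 times: d^3/dx^3 [1/(1-x)] = 3!/(1-x)^4.
The expansion 1/(1-x)^4 = sum_{k>=0} C(k+3, 3) x^k, so the coefficient of x^n in 3!/(1-x)^4 is 3! * C(n+3, 3).
For n = 3: 6 * C(6, 3) = 6 * 20 = 120

120


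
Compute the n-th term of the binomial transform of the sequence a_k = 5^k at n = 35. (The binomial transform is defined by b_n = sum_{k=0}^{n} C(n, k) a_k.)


With a_k = 5^k, b_n = sum_{k=0}^{n} C(n, k) 5^k = (1 + 5)^n by the binomial theorem.
For n = 35: (1 + 5)^35 = 6^35 = 1719070799748422591028658176.

1719070799748422591028658176


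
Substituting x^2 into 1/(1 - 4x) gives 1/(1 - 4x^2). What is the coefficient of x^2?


The coefficient of x^(2m) in 1/(1 - 4x^2) is 4^m.
With n = 2 = 2*1, the coefficient is 4^1 = 4.

4


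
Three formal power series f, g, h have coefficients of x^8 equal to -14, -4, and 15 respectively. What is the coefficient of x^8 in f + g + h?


Series addition is componentwise:
-14 + -4 + 15
= -3

-3


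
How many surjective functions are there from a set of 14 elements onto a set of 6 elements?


By inclusion-exclusion on which target elements are missed, the number of surjections from an n-set onto a k-set is
surj(n, k) = sum_{j=0}^{k} (-1)^j C(k, j) (k - j)^n.
Equivalently surj(n, k) = k! * S(n, k), where S(n, k) is the Stirling number of the second kind.
For n = 14, k = 6:
S(14, 6) = 63436373, so
surj = 6! * 63436373 = 720 * 63436373 = 45674188560.

45674188560


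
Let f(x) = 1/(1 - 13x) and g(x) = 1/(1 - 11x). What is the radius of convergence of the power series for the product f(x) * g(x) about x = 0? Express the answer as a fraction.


The radius of 1/(1 - 13x) is 1/13 (nearest singularity at x = 1/13), and the radius of 1/(1 - 11x) is 1/11.
The product f(x)*g(x) = 1/((1 - 13x)(1 - 11x)) has singularities at both 1/13 and 1/11, so its radius of convergence is the distance to the nearest one:
min(1/13, 1/11) = 1/13.

1/13


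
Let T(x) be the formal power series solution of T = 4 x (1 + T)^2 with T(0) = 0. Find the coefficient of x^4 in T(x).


Apply the Lagrange inversion formula: if T = 4 x * phi(T) with phi(t) = (1 + t)^2, then [x^n] T = 4^n * (1/n) [t^(n-1)] phi(t)^n = 4^n * (1/n) [t^(n-1)] (1 + t)^(2n) = 4^n * (1/n) C(2n, n-1).
Using the identity C(2n, n-1) = C(2n, n) * n / (n+1), the unscaled factor equals C(2n, n) / (n+1) = C_n, the n-th Catalan number.
For n = 4: C_4 = C(8, 4) / 5 = 70/5 = 14.
With the 4^4 = 256 factor, the coefficient is 256 * 14 = 3584.

3584


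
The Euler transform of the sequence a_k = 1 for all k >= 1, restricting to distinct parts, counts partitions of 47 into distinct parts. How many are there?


Partitions of 47 into distinct parts can be computed via generating function.
Product (1+x)(1+x^2)(1+x^3)...
The coefficient of x^47 = 2590

2590


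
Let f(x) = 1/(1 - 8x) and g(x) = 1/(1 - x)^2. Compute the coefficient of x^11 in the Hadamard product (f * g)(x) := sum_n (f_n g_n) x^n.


f has coefficients f_k = 8^k. For g = 1/(1 - x)^2 the coefficient is g_k = C(k + 1, 1) = k + 1. The Hadamard coefficient is (f * g)_k = 8^k * (k + 1).
For k = 11: 8^11 * 12 = 8589934592 * 12 = 103079215104.

103079215104


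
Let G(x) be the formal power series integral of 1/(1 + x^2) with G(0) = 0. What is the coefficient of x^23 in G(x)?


1/(1 + x^2) = sum_{j>=0} (-1)^j x^(2j). Integrating termwise with G(0) = 0:
G(x) = sum_{j>=0} (-1)^j x^(2j+1) / (2j+1) = arctan(x).
Only odd powers are nonzero. For x^23 write 23 = 2*11 + 1, giving
(-1)^11 / 23 = -1/23 = -1/23.

-1/23


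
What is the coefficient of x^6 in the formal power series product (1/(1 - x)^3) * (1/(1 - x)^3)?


Combine the factors: (1/(1 - x)^3) * (1/(1 - x)^3) = 1/(1 - x)^6.
Then use 1/(1 - x)^r = sum_{k>=0} C(k + r - 1, r - 1) x^k with r = 6 and k = 6:
C(11, 5) = 462.

462


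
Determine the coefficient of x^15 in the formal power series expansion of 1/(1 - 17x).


The geometric series identity gives 1/(1 - c x) = sum_{k>=0} c^k x^k, so the coefficient of x^k is c^k.
Here c = 17 and k = 15.
Computing: 17^15 = 2862423051509815793

2862423051509815793


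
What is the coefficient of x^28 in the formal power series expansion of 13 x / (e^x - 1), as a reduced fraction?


The exponential generating function for Bernoulli numbers is
x / (e^x - 1) = sum_{k>=0} B_k x^k / k!.
So the coefficient of x^28 in 13 x / (e^x - 1) is 13 B_28 / 28!.
Computing: B_28 = -23749461029/870, 28! = 304888344611713860501504000000, giving
13 * -23749461029/870 / 304888344611713860501504000000 = -3392780147/2914866591342758886113280000000.

-3392780147/2914866591342758886113280000000


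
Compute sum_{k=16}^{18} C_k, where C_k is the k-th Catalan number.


C_16 through C_18: 35357670, 129644790, 477638700
Sum = 35357670 + 129644790 + 477638700
= 642641160

642641160


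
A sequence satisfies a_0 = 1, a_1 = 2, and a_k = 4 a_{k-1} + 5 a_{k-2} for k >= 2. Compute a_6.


The characteristic equation is t^2 - 4 t - 5 = 0, with roots r_1 = 5 and r_2 = -1 (so c_1 = r_1 + r_2, c_2 = -r_1 r_2 as required).
One can use the closed form a_n = A r_1^n + B r_2^n, but direct iteration is more reliable:
a_0 = 1, a_1 = 2, a_2 = 13, a_3 = 62, a_4 = 313, a_5 = 1562, a_6 = 7813.
So a_6 = 7813.

7813


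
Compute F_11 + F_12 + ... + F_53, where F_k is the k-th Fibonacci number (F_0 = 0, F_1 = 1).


Use the identity sum_{k=0}^{N} F_k = F_{N+2} - 1 (which follows from F_{k+2} - F_{k+1} = F_k). Then
sum_{k=11}^{53} F_k = (F_{55} - 1) - (F_{12} - 1) = F_{55} - F_{12}.
Computing: F_{55} = 139583862445, F_{12} = 144, so
Sum = 139583862445 - 144 = 139583862301.

139583862301


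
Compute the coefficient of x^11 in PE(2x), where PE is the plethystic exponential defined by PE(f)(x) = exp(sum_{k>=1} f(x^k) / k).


With f(x) = 2x, the exponent is sum_{k>=1} 2 x^k / k = 2 * (-ln(1 - x)). Exponentiating:
PE(2x) = exp(-2 ln(1 - x)) = 1/(1 - x)^2.
By the negative binomial expansion, [x^n] 1/(1 - x)^2 = C(n + 1, 1).
For n = 11: C(12, 1) = 12.

12


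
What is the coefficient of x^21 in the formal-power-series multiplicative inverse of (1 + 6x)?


The inverse is 1/(1 + 6x). Apply the geometric identity 1/(1 - y) = sum_{k>=0} y^k with y = -6x:
1/(1 + 6x) = sum_{k>=0} (-6)^k x^k.
So the coefficient of x^21 is (-6)^21 = -21936950640377856.

-21936950640377856


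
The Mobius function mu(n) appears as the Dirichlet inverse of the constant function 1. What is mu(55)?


55 = 5 * 11 (all distinct primes).
mu(55) = (-1)^2 = 1

1


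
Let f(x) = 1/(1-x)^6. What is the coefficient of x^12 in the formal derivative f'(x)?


Differentiate: d/dx [ 1/(1-x)^r ] = r / (1-x)^(r+1).
Here r = 6, so f'(x) = 6 / (1-x)^7.
The expansion of 1/(1-x)^(r+1) has coefficient of x^n equal to C(n+r, r).
So the coefficient of x^12 in f'(x) is
6 * C(18, 6) = 6 * 18564 = 111384

111384


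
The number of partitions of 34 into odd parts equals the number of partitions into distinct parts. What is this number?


Computing partitions of 34 into odd parts (1, 3, 5, ...):
Using the generating function prod_{k>=0} 1/(1-x^(2k+1)),
the count is 512

512


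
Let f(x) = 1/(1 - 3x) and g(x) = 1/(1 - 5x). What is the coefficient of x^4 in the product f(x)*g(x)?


The coefficient of x^n in f*g is the Cauchy product: sum_{k=0}^{n} a^k * b^(n-k).
With a=3, b=5, n=4:
sum_{k=0}^{4} 3^k * 5^(4-k)
= 1441

1441


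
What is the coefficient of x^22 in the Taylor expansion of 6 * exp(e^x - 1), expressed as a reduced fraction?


exp(e^x - 1) = sum_{k>=0} Bell_k x^k / k!, where Bell_k is the k-th Bell number.
So the coefficient of x^22 is 6 * Bell_22 / 22!.
Computing: Bell_22 = 4506715738447323 and 22! = 1124000727777607680000, giving
6 * 4506715738447323/1124000727777607680000 = 88366975263673/3673204992737280000.

88366975263673/3673204992737280000


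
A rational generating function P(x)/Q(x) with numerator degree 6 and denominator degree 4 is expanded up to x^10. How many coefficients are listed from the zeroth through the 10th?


Expanding up to x^10 gives the coefficients for x^0, x^1, ..., x^10.
That is 10 + 1 = 11 coefficients in total.

11


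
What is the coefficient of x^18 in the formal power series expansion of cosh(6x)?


The Maclaurin series is cosh(t) = sum_{m>=0} t^(2m) / (2m)!, so substituting t = 6x, only even powers of x are nonzero, with coefficient of x^(2m) equal to 6^(2m) / (2m)!.
For x^18 the coefficient is 6^18/18! = 101559956668416/6402373705728000 = 236196/14889875.

236196/14889875


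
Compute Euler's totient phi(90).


phi(n) counts integers in [1, n] coprime to n. Using the multiplicative formula phi(n) = n * prod_{p | n} (1 - 1/p):
90 = 2 * 3^2 * 5, so
phi(90) = 90 * (1 - 1/2) * (1 - 1/3) * (1 - 1/5) = 24.

24


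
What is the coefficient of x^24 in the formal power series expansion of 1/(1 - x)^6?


The negative binomial / multiset identity is
1/(1 - x)^r = sum_{k>=0} C(k + r - 1, r - 1) x^k.
Here r = 6 and k = 24, so the coefficient is
C(24 + 5, 5) = C(29, 5)
= 118755

118755


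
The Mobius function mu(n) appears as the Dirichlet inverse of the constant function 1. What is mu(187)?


187 = 11 * 17 (all distinct primes).
mu(187) = (-1)^2 = 1

1


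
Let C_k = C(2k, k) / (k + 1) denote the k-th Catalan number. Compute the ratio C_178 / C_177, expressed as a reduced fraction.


Using C_k = (2k)! / (k! (k+1)!), the ratio C_{k+1}/C_k simplifies to
C_{k+1}/C_k = [(2k+2)! / ((k+1)! (k+2)!)] * [k! (k+1)! / (2k)!]
 = (2k+2)(2k+1) / ((k+1)(k+2)) = 2(2k+1) / (k+2).
For k = 177: 2(2*177 + 1) / (177 + 2) = 710/179 = 710/179.

710/179


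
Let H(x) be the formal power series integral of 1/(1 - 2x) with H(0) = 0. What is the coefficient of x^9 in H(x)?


1/(1 - 2x) = sum_{k>=0} 2^k x^k. Integrating termwise with H(0) = 0:
H(x) = sum_{k>=0} 2^k x^(k+1) / (k+1) = sum_{m>=1} 2^(m-1) x^m / m.
For m = 9: 2^8/9 = 256/9 = 256/9.

256/9


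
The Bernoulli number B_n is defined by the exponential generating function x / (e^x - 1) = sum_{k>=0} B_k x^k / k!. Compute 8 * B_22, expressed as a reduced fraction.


Bernoulli numbers can also be computed recursively via B_0 = 1 and sum_{j=0}^{m} C(m+1, j) B_j = 0 for m >= 1. Odd-index Bernoulli numbers vanish for k >= 3.
Computing B_22 = 854513/138, so 8 * B_22 = 8 * 854513/138 = 3418052/69.

3418052/69


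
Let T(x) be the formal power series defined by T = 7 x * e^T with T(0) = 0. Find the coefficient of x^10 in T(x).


Apply the Lagrange inversion formula: if T = 7 x * phi(T) with phi(t) = e^t, then
[x^n] T = 7^n * (1/n) [t^(n-1)] phi(t)^n = 7^n * (1/n) [t^(n-1)] e^(n t) = 7^n * (1/n) * n^(n-1) / (n-1)! = 7^n * n^(n-1) / n!.
When c = 1 this is the Cayley count of rooted labeled trees on n vertices, divided by n!.
For n = 10: 7^10 * 10^9 / 10! = 282475249 * 1000000000/3628800 = 6305251093750/81.

6305251093750/81


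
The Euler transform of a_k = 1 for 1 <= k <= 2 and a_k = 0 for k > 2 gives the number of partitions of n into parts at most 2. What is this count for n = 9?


Partitions of 9 into parts at most 2:
Using generating function (1-x)^(-1)(1-x^2)^(-1),
the coefficient of x^9 = 5

5


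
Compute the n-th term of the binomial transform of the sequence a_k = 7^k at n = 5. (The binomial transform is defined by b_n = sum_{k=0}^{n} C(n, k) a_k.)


With a_k = 7^k, b_n = sum_{k=0}^{n} C(n, k) 7^k = (1 + 7)^n by the binomial theorem.
For n = 5: (1 + 7)^5 = 8^5 = 32768.

32768


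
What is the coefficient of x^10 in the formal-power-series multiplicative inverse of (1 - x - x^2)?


Let the inverse be f(x) = sum_{k>=0} a_k x^k. From f(x) * (1 - x - x^2) = 1 and matching coefficients:
 x^0: a_0 = 1.
 x^1: a_1 - a_0 = 0, so a_1 = 1.
 x^k (k >= 2): a_k - a_{k-1} - a_{k-2} = 0, i.e. a_k = a_{k-1} + a_{k-2}.
This is the Fibonacci-type recurrence shifted so that a_0 = a_1 = 1.
Iterating: a_0=1, a_1=1, a_2=2, a_3=3, a_4=5, a_5=8, a_6=13, a_7=21, a_8=34, a_9=55, ...
a_10 = 89.

89


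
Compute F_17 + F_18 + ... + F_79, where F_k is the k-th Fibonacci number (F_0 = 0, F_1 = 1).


Use the identity sum_{k=0}^{N} F_k = F_{N+2} - 1 (which follows from F_{k+2} - F_{k+1} = F_k). Then
sum_{k=17}^{79} F_k = (F_{81} - 1) - (F_{18} - 1) = F_{81} - F_{18}.
Computing: F_{81} = 37889062373143906, F_{18} = 2584, so
Sum = 37889062373143906 - 2584 = 37889062373141322.

37889062373141322


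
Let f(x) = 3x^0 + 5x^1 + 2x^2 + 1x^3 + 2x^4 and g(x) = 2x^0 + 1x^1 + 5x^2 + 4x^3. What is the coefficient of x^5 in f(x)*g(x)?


Cauchy product at x^5:
2*4 + 1*5 + 2*1
= 15

15


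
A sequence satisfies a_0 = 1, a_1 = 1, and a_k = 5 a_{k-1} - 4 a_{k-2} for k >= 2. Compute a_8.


The characteristic equation is t^2 - 5 t + 4 = 0, with roots r_1 = 4 and r_2 = 1 (so c_1 = r_1 + r_2, c_2 = -r_1 r_2 as required).
One can use the closed form a_n = A r_1^n + B r_2^n, but direct iteration is more reliable:
a_0 = 1, a_1 = 1, a_2 = 1, a_3 = 1, a_4 = 1, a_5 = 1, a_6 = 1, a_7 = 1, a_8 = 1.
So a_8 = 1.

1


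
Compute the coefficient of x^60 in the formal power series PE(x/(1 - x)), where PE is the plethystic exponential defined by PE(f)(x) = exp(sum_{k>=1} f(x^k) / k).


For f(x) = x/(1 - x) we have
sum_{k>=1} f(x^k) / k = sum_{k>=1} (1/k) * x^k / (1 - x^k) = sum_{k, m >= 1} x^(k m) / k,
which after exponentiating simplifies to
PE(x/(1 - x)) = prod_{k>=1} 1 / (1 - x^k).
This is the generating function for the partition function p(n), so the coefficient of x^60 is p(60).
Computing p(60) by dynamic programming over parts 1, 2, ..., 60: p(60) = 966467.

966467


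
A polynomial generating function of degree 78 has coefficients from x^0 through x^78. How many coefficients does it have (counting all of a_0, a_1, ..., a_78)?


A polynomial of degree 78 takes the form a_0 + a_1 x + ... + a_78 x^78.
The number of coefficients is 78 + 1 = 79.

79


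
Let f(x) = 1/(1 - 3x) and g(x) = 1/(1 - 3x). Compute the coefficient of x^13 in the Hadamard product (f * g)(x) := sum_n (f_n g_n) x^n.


f has coefficients f_k = 3^k and g has coefficients g_k = 3^k, so the Hadamard product has coefficient (f*g)_k = 3^k * 3^k = 9^k.
For k = 13: 9^13 = 2541865828329.

2541865828329


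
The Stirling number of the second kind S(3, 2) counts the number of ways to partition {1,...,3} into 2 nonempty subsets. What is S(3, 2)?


Using the explicit formula S(n,k) = (1/k!) sum_{j=0}^{k} (-1)^(k-j) C(k,j) j^n:
S(3, 2) = 3
Equivalently, S(n,k) is n! times the coefficient of x^n in the EGF (e^x - 1)^k / k!.

3


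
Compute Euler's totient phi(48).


phi(n) counts integers in [1, n] coprime to n. Using the multiplicative formula phi(n) = n * prod_{p | n} (1 - 1/p):
48 = 2^4 * 3, so
phi(48) = 48 * (1 - 1/2) * (1 - 1/3) = 16.

16


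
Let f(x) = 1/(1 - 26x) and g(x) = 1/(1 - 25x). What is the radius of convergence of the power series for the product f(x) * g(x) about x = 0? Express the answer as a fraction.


The radius of 1/(1 - 26x) is 1/26 (nearest singularity at x = 1/26), and the radius of 1/(1 - 25x) is 1/25.
The product f(x)*g(x) = 1/((1 - 26x)(1 - 25x)) has singularities at both 1/26 and 1/25, so its radius of convergence is the distance to the nearest one:
min(1/26, 1/25) = 1/26.

1/26


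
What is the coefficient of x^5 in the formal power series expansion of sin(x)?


The Maclaurin series is sin(t) = sum_{k>=0} (-1)^k t^(2k+1) / (2k+1)!, so substituting t = x, only odd powers of x are nonzero, with coefficient of x^(2k+1) equal to (-1)^k / (2k+1)!.
Write 5 = 2*2 + 1, giving the coefficient (-1)^2 / 5! = 1/120 = 1/120.

1/120


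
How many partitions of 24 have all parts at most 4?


Using the generating function (1-x)^(-1)(1-x^2)^(-1)...(1-x^4)^(-1),
the coefficient of x^24 counts these restricted partitions.
Result = 169

169


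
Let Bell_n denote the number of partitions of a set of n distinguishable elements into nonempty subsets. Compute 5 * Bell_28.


Bell_28 can be computed from the Bell triangle or from Dobinski's identity Bell_n = (1/e) * sum_{k>=0} k^n / k!.
Computing Bell_28 = 6160539404599934652455.
Then 5 * 6160539404599934652455 = 30802697022999673262275.

30802697022999673262275


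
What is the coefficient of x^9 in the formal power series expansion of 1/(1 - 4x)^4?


The general identity 1/(1 - c x)^r = sum_{k>=0} c^k C(k + r - 1, r - 1) x^k follows by substituting y = c x into 1/(1 - y)^r = sum_{k>=0} C(k + r - 1, r - 1) y^k.
For c = 4, r = 4, k = 9:
4^9 * C(12, 3) = 262144 * 220 = 57671680.

57671680


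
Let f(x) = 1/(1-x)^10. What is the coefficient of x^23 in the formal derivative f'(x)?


Differentiate: d/dx [ 1/(1-x)^r ] = r / (1-x)^(r+1).
Here r = 10, so f'(x) = 10 / (1-x)^11.
The expansion of 1/(1-x)^(r+1) has coefficient of x^n equal to C(n+r, r).
So the coefficient of x^23 in f'(x) is
10 * C(33, 10) = 10 * 92561040 = 925610400

925610400


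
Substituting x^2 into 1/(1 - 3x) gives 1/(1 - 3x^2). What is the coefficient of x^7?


Since 1/(1 - 3x^2) only has even powers of x,
the coefficient of x^7 (odd) is 0.

0


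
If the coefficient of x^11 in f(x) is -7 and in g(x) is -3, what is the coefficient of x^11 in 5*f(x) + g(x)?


Scalar multiplication scales coefficients: 5 * -7 = -35.
Then add the g coefficient: -35 + -3
= -38

-38


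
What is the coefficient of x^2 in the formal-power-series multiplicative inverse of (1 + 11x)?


The inverse is 1/(1 + 11x). Apply the geometric identity 1/(1 - y) = sum_{k>=0} y^k with y = -11x:
1/(1 + 11x) = sum_{k>=0} (-11)^k x^k.
So the coefficient of x^2 is (-11)^2 = 121.

121


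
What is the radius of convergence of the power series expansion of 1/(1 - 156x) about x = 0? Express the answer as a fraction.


Expanding 1/(1 - 156x) = sum_{k>=0} 156^k x^k, the series converges when |156x| < 1, i.e., |x| < 1/156.
So the radius of convergence is 1/156 = 1/156.

1/156


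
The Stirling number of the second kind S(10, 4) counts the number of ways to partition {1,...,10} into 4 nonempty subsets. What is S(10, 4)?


Using the explicit formula S(n,k) = (1/k!) sum_{j=0}^{k} (-1)^(k-j) C(k,j) j^n:
S(10, 4) = 34105
Equivalently, S(n,k) is n! times the coefficient of x^n in the EGF (e^x - 1)^k / k!.

34105


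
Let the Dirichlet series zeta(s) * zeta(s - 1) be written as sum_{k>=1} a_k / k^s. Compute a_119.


Convolution gives a_k = sum_{d | k} d * 1 = sum_{d | k} d = sigma(k), the sum of positive divisors of k.
For k = 119, the divisors are 1, 7, 17, 119, so
sigma(119) = 1 + 7 + 17 + 119 = 144.

144


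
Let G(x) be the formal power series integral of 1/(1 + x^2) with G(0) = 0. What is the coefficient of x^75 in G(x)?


1/(1 + x^2) = sum_{j>=0} (-1)^j x^(2j). Integrating termwise with G(0) = 0:
G(x) = sum_{j>=0} (-1)^j x^(2j+1) / (2j+1) = arctan(x).
Only odd powers are nonzero. For x^75 write 75 = 2*37 + 1, giving
(-1)^37 / 75 = -1/75 = -1/75.

-1/75


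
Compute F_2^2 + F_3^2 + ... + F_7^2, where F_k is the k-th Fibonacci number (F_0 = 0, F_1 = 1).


There is a standard identity sum_{k=0}^{N} F_k^2 = F_N * F_{N+1} (proved inductively from the telescoping relation F_k^2 = F_k F_{k+1} - F_{k-1} F_k). Then
sum_{k=2}^{7} F_k^2 = F_7 F_8 - F_1 F_2.
Computing: F_7 = 13, F_8 = 21, F_1 = 1, F_2 = 1.
Sum = 13 * 21 - 1 * 1 = 272.

272


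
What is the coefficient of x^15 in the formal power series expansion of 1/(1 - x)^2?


The negative binomial / multiset identity is
1/(1 - x)^r = sum_{k>=0} C(k + r - 1, r - 1) x^k.
Here r = 2 and k = 15, so the coefficient is
C(15 + 1, 1) = C(16, 1)
= 16

16


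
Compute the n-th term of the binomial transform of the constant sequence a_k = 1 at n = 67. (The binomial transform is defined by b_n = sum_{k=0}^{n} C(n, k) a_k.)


With a_k = 1 for all k, b_n = sum_{k=0}^{n} C(n, k) = 2^n by the binomial theorem.
For n = 67: 2^67 = 147573952589676412928.

147573952589676412928


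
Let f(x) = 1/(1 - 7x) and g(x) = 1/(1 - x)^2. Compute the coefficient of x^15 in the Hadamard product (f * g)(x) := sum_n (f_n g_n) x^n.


f has coefficients f_k = 7^k. For g = 1/(1 - x)^2 the coefficient is g_k = C(k + 1, 1) = k + 1. The Hadamard coefficient is (f * g)_k = 7^k * (k + 1).
For k = 15: 7^15 * 16 = 4747561509943 * 16 = 75960984159088.

75960984159088


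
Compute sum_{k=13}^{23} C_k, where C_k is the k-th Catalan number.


C_13 through C_23: 742900, 2674440, 9694845, 35357670, 129644790, 477638700, 1767263190, 6564120420, 24466267020, 91482563640, 343059613650
Sum = 742900 + 2674440 + 9694845 + 35357670 + 129644790 + 477638700 + 1767263190 + 6564120420 + 24466267020 + 91482563640 + 343059613650
= 467995581265

467995581265


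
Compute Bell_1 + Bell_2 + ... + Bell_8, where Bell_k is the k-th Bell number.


Recall Bell_k counts set partitions of a k-set (with Bell_0 = 1 by convention).
Bell_1 through Bell_8: 1, 2, 5, 15, 52, 203, 877, 4140
Sum = 1 + 2 + 5 + 15 + 52 + 203 + 877 + 4140 = 5295.

5295


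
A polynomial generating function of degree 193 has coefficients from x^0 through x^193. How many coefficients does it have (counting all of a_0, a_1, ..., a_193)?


A polynomial of degree 193 takes the form a_0 + a_1 x + ... + a_193 x^193.
The number of coefficients is 193 + 1 = 194.

194


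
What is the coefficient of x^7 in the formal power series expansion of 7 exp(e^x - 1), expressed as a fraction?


exp(e^x - 1) is the exponential generating function for the Bell numbers Bell_k: exp(e^x - 1) = sum_{k>=0} Bell_k x^k / k!.
So the coefficient of x^7 in 7 exp(e^x - 1) is 7 Bell_7 / 7!.
Computing: Bell_7 = 877 and 7! = 5040, giving
7 * 877/5040 = 877/720.

877/720


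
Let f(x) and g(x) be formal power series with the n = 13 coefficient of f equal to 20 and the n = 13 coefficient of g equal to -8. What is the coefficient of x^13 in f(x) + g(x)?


Addition of formal power series is termwise.
The coefficient of x^13 in f + g = 20 + -8
= 12

12


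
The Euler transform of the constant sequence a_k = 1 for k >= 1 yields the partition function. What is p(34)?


The Euler transform converts the sequence a_k = 1 into the number of integer partitions.
Using the recurrence or dynamic programming:
p(34) = 12310

12310


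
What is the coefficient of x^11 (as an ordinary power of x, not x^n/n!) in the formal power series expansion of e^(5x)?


The exponential series is e^y = sum_{k>=0} y^k / k!. Substituting y = 5x gives
e^(5x) = sum_{k>=0} 5^k x^k / k!.
So the coefficient of x^n is a^n/n! with a = 5, n = 11:
5^11 / 11! = 48828125/39916800 = 1953125/1596672

1953125/1596672


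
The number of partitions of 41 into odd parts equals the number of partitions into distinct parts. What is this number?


Computing partitions of 41 into odd parts (1, 3, 5, ...):
Using the generating function prod_{k>=0} 1/(1-x^(2k+1)),
the count is 1260

1260


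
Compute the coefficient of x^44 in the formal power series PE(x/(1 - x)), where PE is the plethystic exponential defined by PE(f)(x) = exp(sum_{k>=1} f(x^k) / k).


For f(x) = x/(1 - x) we have
sum_{k>=1} f(x^k) / k = sum_{k>=1} (1/k) * x^k / (1 - x^k) = sum_{k, m >= 1} x^(k m) / k,
which after exponentiating simplifies to
PE(x/(1 - x)) = prod_{k>=1} 1 / (1 - x^k).
This is the generating function for the partition function p(n), so the coefficient of x^44 is p(44).
Computing p(44) by dynamic programming over parts 1, 2, ..., 44: p(44) = 75175.

75175


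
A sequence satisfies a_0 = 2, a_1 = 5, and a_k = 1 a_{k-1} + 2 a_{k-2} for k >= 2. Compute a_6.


The characteristic equation is t^2 - 1 t - 2 = 0, with roots r_1 = 2 and r_2 = -1 (so c_1 = r_1 + r_2, c_2 = -r_1 r_2 as required).
One can use the closed form a_n = A r_1^n + B r_2^n, but direct iteration is more reliable:
a_0 = 2, a_1 = 5, a_2 = 9, a_3 = 19, a_4 = 37, a_5 = 75, a_6 = 149.
So a_6 = 149.

149


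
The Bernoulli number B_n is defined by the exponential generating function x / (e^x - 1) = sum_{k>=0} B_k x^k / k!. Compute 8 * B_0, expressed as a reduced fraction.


Bernoulli numbers can also be computed recursively via B_0 = 1 and sum_{j=0}^{m} C(m+1, j) B_j = 0 for m >= 1. Odd-index Bernoulli numbers vanish for k >= 3.
Computing B_0 = 1, so 8 * B_0 = 8 * 1 = 8.

8


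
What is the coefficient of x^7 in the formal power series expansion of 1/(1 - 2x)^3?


The general identity 1/(1 - c x)^r = sum_{k>=0} c^k C(k + r - 1, r - 1) x^k follows by substituting y = c x into 1/(1 - y)^r = sum_{k>=0} C(k + r - 1, r - 1) y^k.
For c = 2, r = 3, k = 7:
2^7 * C(9, 2) = 128 * 36 = 4608.

4608


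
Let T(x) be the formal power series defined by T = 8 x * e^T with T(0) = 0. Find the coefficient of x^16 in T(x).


Apply the Lagrange inversion formula: if T = 8 x * phi(T) with phi(t) = e^t, then
[x^n] T = 8^n * (1/n) [t^(n-1)] phi(t)^n = 8^n * (1/n) [t^(n-1)] e^(n t) = 8^n * (1/n) * n^(n-1) / (n-1)! = 8^n * n^(n-1) / n!.
When c = 1 this is the Cayley count of rooted labeled trees on n vertices, divided by n!.
For n = 16: 8^16 * 16^15 / 16! = 281474976710656 * 1152921504606846976/20922789888000 = 9903520314283042199192993792/638512875.

9903520314283042199192993792/638512875


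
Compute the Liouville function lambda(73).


The Liouville function is lambda(k) = (-1)^Omega(k), where Omega(k) counts the prime factors of k with multiplicity.
Factoring: 73 = 73, so Omega(73) = 1.
lambda(73) = (-1)^1 = -1.

-1


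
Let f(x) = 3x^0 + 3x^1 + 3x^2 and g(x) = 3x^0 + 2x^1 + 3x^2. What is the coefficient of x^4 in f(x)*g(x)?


Cauchy product at x^4:
3*3
= 9

9


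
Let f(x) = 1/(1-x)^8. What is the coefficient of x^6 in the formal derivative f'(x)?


Differentiate: d/dx [ 1/(1-x)^r ] = r / (1-x)^(r+1).
Here r = 8, so f'(x) = 8 / (1-x)^9.
The expansion of 1/(1-x)^(r+1) has coefficient of x^n equal to C(n+r, r).
So the coefficient of x^6 in f'(x) is
8 * C(14, 8) = 8 * 3003 = 24024

24024


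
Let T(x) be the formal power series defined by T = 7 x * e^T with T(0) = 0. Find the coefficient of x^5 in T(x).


Apply the Lagrange inversion formula: if T = 7 x * phi(T) with phi(t) = e^t, then
[x^n] T = 7^n * (1/n) [t^(n-1)] phi(t)^n = 7^n * (1/n) [t^(n-1)] e^(n t) = 7^n * (1/n) * n^(n-1) / (n-1)! = 7^n * n^(n-1) / n!.
When c = 1 this is the Cayley count of rooted labeled trees on n vertices, divided by n!.
For n = 5: 7^5 * 5^4 / 5! = 16807 * 625/120 = 2100875/24.

2100875/24


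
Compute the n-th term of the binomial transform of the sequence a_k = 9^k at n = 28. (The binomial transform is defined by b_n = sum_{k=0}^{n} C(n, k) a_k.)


With a_k = 9^k, b_n = sum_{k=0}^{n} C(n, k) 9^k = (1 + 9)^n by the binomial theorem.
For n = 28: (1 + 9)^28 = 10^28 = 10000000000000000000000000000.

10000000000000000000000000000


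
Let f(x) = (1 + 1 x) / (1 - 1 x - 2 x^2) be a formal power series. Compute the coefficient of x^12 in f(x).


Write f(x) = sum_{k>=0} a_k x^k. Multiplying both sides by 1 - 1 x - 2 x^2 gives
(1 - 1 x - 2 x^2) sum_{k>=0} a_k x^k = 1 + 1 x.
Matching coefficients:
 x^0: a_0 = 1
 x^1: a_1 - 1 a_0 = 1  =>  a_1 = 1*1 + 1 = 2
 x^k (k >= 2): a_k = 1 a_{k-1} + 2 a_{k-2}.
Iterating: a_2 = 4, a_3 = 8, a_4 = 16, a_5 = 32, a_6 = 64, a_7 = 128, a_8 = 256, a_9 = 512, a_10 = 1024, a_11 = 2048, a_12 = 4096.
So the coefficient of x^12 is 4096.

4096


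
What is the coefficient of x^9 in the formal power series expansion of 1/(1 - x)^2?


The expansion 1/(1 - x)^r = sum_{k>=0} C(k + r - 1, r - 1) x^k follows from the multiset / negative-binomial theorem (or from repeated differentiation of the geometric series).
For r = 2 and k = 9:
C(10, 1) = 3628800 / (1 * 362880) = 10.

10


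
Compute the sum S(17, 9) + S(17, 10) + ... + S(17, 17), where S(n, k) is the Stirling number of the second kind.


By definition, S(n, k) counts partitions of an n-set into exactly k nonempty blocks.
Computing row n = 17 for k = 9..17:
S(17, k): 9528822303, 2758334150, 512060978, 62022324, 4910178, 249900, 7820, 136, 1
Sum = 12866407790.

12866407790


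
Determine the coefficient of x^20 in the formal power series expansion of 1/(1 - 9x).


The geometric series identity gives 1/(1 - c x) = sum_{k>=0} c^k x^k, so the coefficient of x^k is c^k.
Here c = 9 and k = 20.
Computing: 9^20 = 12157665459056928801

12157665459056928801


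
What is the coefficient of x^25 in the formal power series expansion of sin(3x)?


The Maclaurin series is sin(t) = sum_{k>=0} (-1)^k t^(2k+1) / (2k+1)!, so substituting t = 3x, only odd powers of x are nonzero, with coefficient of x^(2k+1) equal to (-1)^k 3^(2k+1) / (2k+1)!.
Write 25 = 2*12 + 1, giving the coefficient (-1)^12 * 3^25 / 25! = 847288609443/15511210043330985984000000 = 14348907/262683704098816000000.

14348907/262683704098816000000


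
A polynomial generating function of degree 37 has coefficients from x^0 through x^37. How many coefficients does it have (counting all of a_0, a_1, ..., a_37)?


A polynomial of degree 37 takes the form a_0 + a_1 x + ... + a_37 x^37.
The number of coefficients is 37 + 1 = 38.

38


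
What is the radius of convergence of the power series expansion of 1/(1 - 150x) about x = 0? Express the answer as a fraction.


Expanding 1/(1 - 150x) = sum_{k>=0} 150^k x^k, the series converges when |150x| < 1, i.e., |x| < 1/150.
So the radius of convergence is 1/150 = 1/150.

1/150


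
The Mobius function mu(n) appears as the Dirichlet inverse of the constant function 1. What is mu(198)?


198 has a squared prime factor, so mu(198) = 0.
Factorization reveals a repeated prime.

0


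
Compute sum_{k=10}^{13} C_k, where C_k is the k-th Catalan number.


C_10 through C_13: 16796, 58786, 208012, 742900
Sum = 16796 + 58786 + 208012 + 742900
= 1026494

1026494


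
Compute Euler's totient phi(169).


phi(n) counts integers in [1, n] coprime to n. Using the multiplicative formula phi(n) = n * prod_{p | n} (1 - 1/p):
169 = 13^2, so
phi(169) = 169 * (1 - 1/13) = 156.

156


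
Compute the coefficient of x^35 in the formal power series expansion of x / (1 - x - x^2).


Let f(x) = sum_{k>=0} a_k x^k. Multiplying f(x) * (1 - x - x^2) = x and matching coefficients gives a_0 = 0, a_1 = 1, and a_k = a_{k-1} + a_{k-2} for k >= 2. These are the Fibonacci numbers F_k.
Iterating from F_0 = 0, F_1 = 1:
F_0=0, F_1=1, F_2=1, F_3=2, F_4=3, F_5=5, F_6=8, F_7=13, F_8=21, F_9=34, ...
F_35 = 9227465.

9227465


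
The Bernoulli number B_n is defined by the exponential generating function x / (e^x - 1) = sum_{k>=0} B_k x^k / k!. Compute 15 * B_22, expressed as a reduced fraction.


Bernoulli numbers can also be computed recursively via B_0 = 1 and sum_{j=0}^{m} C(m+1, j) B_j = 0 for m >= 1. Odd-index Bernoulli numbers vanish for k >= 3.
Computing B_22 = 854513/138, so 15 * B_22 = 15 * 854513/138 = 4272565/46.

4272565/46


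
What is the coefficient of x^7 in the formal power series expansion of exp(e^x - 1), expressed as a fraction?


exp(e^x - 1) is the exponential generating function for the Bell numbers Bell_k: exp(e^x - 1) = sum_{k>=0} Bell_k x^k / k!.
So the coefficient of x^7 in exp(e^x - 1) is Bell_7 / 7!.
Computing: Bell_7 = 877 and 7! = 5040, giving
877/5040 = 877/5040.

877/5040


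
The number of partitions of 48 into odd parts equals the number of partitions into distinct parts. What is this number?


Computing partitions of 48 into odd parts (1, 3, 5, ...):
Using the generating function prod_{k>=0} 1/(1-x^(2k+1)),
the count is 2910

2910


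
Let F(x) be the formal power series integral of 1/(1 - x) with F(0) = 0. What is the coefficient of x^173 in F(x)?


1/(1 - x) = sum_{k>=0} x^k. Integrating termwise and using F(0) = 0 gives
F(x) = sum_{k>=0} x^(k+1) / (k+1) = sum_{m>=1} x^m / m = -ln(1 - x).
So the coefficient of x^173 is 1/173 = 1/173.

1/173


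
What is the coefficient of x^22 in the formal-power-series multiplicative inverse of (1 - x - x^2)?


Let the inverse be f(x) = sum_{k>=0} a_k x^k. From f(x) * (1 - x - x^2) = 1 and matching coefficients:
 x^0: a_0 = 1.
 x^1: a_1 - a_0 = 0, so a_1 = 1.
 x^k (k >= 2): a_k - a_{k-1} - a_{k-2} = 0, i.e. a_k = a_{k-1} + a_{k-2}.
This is the Fibonacci-type recurrence shifted so that a_0 = a_1 = 1.
Iterating: a_0=1, a_1=1, a_2=2, a_3=3, a_4=5, a_5=8, a_6=13, a_7=21, a_8=34, a_9=55, ...
a_22 = 28657.

28657


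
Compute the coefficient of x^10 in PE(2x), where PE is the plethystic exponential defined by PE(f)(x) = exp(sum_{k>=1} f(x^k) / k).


With f(x) = 2x, the exponent is sum_{k>=1} 2 x^k / k = 2 * (-ln(1 - x)). Exponentiating:
PE(2x) = exp(-2 ln(1 - x)) = 1/(1 - x)^2.
By the negative binomial expansion, [x^n] 1/(1 - x)^2 = C(n + 1, 1).
For n = 10: C(11, 1) = 11.

11


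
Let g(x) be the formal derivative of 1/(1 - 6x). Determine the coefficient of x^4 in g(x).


Differentiate termwise: d/dx sum_{k>=0} 6^k x^k = sum_{k>=1} k 6^k x^(k-1) = sum_{j>=0} (j+1) 6^(j+1) x^j.
Equivalently, d/dx [1/(1 - 6x)] = 6/(1 - 6x)^2.
For j = 4: 5 * 6^5 = 5 * 7776 = 38880.

38880


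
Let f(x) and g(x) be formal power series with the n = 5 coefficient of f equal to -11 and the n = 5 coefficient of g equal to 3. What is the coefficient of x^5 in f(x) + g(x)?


Addition of formal power series is termwise.
The coefficient of x^5 in f + g = -11 + 3
= -8

-8


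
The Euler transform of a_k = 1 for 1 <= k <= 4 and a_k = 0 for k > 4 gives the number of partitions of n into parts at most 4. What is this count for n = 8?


Partitions of 8 into parts at most 4:
Using generating function (1-x)^(-1)(1-x^2)^(-1)...(1-x^4)^(-1),
the coefficient of x^8 = 15

15


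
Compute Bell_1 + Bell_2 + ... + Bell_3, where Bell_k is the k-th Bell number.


Recall Bell_k counts set partitions of a k-set (with Bell_0 = 1 by convention).
Bell_1 through Bell_3: 1, 2, 5
Sum = 1 + 2 + 5 = 8.

8


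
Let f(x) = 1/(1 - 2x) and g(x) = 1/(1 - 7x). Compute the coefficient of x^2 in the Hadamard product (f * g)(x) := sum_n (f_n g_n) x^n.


f has coefficients f_k = 2^k and g has coefficients g_k = 7^k, so the Hadamard product has coefficient (f*g)_k = 2^k * 7^k = 14^k.
For k = 2: 14^2 = 196.

196


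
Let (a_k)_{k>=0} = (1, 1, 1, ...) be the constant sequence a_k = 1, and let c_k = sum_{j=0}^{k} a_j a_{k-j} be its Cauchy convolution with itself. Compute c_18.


Since a_j = 1 for all j >= 0, the convolution sum becomes
c_k = sum_{j=0}^{k} 1 * 1 = 1 * (k + 1).
Equivalently, the generating function of (a_k) is 1/(1 - x) and its square is 1/(1 - x)^2 = sum_{k>=0} 1(k + 1) x^k.
For k = 18: 1 * 19 = 19.

19


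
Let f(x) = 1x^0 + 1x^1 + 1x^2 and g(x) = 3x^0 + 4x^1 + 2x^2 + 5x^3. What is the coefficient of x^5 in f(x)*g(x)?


Cauchy product at x^5:
1*5
= 5

5


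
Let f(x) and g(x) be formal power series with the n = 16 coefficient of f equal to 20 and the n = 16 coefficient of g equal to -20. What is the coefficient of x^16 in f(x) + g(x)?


Addition of formal power series is termwise.
The coefficient of x^16 in f + g = 20 + -20
= 0

0


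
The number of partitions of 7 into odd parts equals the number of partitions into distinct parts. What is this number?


Computing partitions of 7 into odd parts (1, 3, 5, ...):
Using the generating function prod_{k>=0} 1/(1-x^(2k+1)),
the count is 5

5


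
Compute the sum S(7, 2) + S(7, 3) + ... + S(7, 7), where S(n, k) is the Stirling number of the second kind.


By definition, S(n, k) counts partitions of an n-set into exactly k nonempty blocks.
Computing row n = 7 for k = 2..7:
S(7, k): 63, 301, 350, 140, 21, 1
Sum = 876.

876


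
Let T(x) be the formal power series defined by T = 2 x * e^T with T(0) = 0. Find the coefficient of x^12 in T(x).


Apply the Lagrange inversion formula: if T = 2 x * phi(T) with phi(t) = e^t, then
[x^n] T = 2^n * (1/n) [t^(n-1)] phi(t)^n = 2^n * (1/n) [t^(n-1)] e^(n t) = 2^n * (1/n) * n^(n-1) / (n-1)! = 2^n * n^(n-1) / n!.
When c = 1 this is the Cayley count of rooted labeled trees on n vertices, divided by n!.
For n = 12: 2^12 * 12^11 / 12! = 4096 * 743008370688/479001600 = 12230590464/1925.

12230590464/1925


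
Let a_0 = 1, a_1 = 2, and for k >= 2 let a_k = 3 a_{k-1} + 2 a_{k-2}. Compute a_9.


Iterating the recurrence forward:
a_0 = 1
a_1 = 2
a_2 = 3*2 + 2*1 = 8
a_3 = 3*8 + 2*2 = 28
a_4 = 3*28 + 2*8 = 100
a_5 = 3*100 + 2*28 = 356
a_6 = 3*356 + 2*100 = 1268
a_7 = 3*1268 + 2*356 = 4516
a_8 = 3*4516 + 2*1268 = 16084
a_9 = 3*16084 + 2*4516 = 57284
So a_9 = 57284.

57284


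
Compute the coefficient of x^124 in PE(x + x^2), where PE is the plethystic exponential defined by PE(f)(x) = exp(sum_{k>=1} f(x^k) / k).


With f(x) = x + x^2, the exponent is sum_{k>=1} (x^k + x^(2k)) / k = -ln(1 - x) - ln(1 - x^2). Exponentiating:
PE(x + x^2) = 1 / ((1 - x)(1 - x^2)).
This is the generating function for partitions of n into parts of size 1 or 2. The number of 2's can be any j in 0..62, and the rest are 1's, so
[x^124] = floor(124/2) + 1 = 63.

63


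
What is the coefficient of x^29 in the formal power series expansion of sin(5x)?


The Maclaurin series is sin(t) = sum_{k>=0} (-1)^k t^(2k+1) / (2k+1)!, so substituting t = 5x, only odd powers of x are nonzero, with coefficient of x^(2k+1) equal to (-1)^k 5^(2k+1) / (2k+1)!.
Write 29 = 2*14 + 1, giving the coefficient (-1)^14 * 5^29 / 29! = 186264514923095703125/8841761993739701954543616000000 = 11920928955078125/565872767599340925090791424.

11920928955078125/565872767599340925090791424
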